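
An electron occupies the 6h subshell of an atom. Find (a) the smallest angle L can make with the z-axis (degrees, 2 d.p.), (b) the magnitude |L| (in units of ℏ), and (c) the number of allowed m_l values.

θ_min ≈ 24.09°; |L| = √30 ℏ ≈ 5.477ℏ; 11 values

The 6h subshell has l = 5.
cos θ_min = 5/√30, so θ_min ≈ 24.09°.
|L| = ℏ√(5·6) = √30 ℏ ≈ 5.477ℏ.
There are 2l+1 = 11 values of m_l.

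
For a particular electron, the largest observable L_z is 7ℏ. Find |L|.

L_z,max = lℏ, so l = 7.
Then |L| = ℏ√(7·8) = 2√14 ℏ.

|L| = 2√14 ℏ ≈ 7.483ℏ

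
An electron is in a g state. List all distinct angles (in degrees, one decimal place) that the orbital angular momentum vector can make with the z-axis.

The letter g corresponds to l = 4.
|L| = √(l(l+1)) ℏ = 2√5 ℏ.
cos θ = m_l/√20 for each m_l ∈ {-4, -3, -2, -1, 0, 1, 2, 3, 4}.

θ ∈ {26.6°, 47.9°, 63.4°, 77.1°, 90.0°, 102.9°, 116.6°, 132.1°, 153.4°}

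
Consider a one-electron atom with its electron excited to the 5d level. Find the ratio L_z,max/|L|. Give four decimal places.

L_z,max/|L| = 0.8165

The 5d level has l = 2.
|L| = √6 ℏ ≈ 2.4495ℏ, while L_z,max = lℏ = 2ℏ.
L_z,max/|L| = 2/√6 = 0.8165.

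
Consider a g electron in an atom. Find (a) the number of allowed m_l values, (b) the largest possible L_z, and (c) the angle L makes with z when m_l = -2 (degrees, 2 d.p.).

A g state has l = 4.
There are 2l+1 = 9 values of m_l.
L_z,max = lℏ = 4ℏ.
For m_l = -2: cos θ = -2/√20, θ ≈ 116.57°.

9 values; L_z,max = 4ℏ; θ(m_l=-2) ≈ 116.57°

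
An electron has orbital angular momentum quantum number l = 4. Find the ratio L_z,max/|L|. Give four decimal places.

|L| = 2√5 ℏ ≈ 4.4721ℏ, while L_z,max = lℏ = 4ℏ.
L_z,max/|L| = 4/√20 = 0.8944.

L_z,max/|L| = 0.8944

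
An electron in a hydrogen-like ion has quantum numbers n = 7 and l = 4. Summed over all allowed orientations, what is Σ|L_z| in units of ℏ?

m_l ∈ {-4, -3, -2, -1, 0, 1, 2, 3, 4}.
Σ|m_l| = 2(1+2+…+4) = 20.

Σ|L_z| = 20 ℏ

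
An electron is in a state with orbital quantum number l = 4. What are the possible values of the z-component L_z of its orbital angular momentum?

L_z = m_l ℏ with m_l ranging from −l to +l in integer steps.
For l = 4: m_l ∈ {-4, -3, -2, -1, 0, 1, 2, 3, 4}.

L_z ∈ {−4ℏ, −3ℏ, −2ℏ, −ℏ, 0, ℏ, 2ℏ, 3ℏ, 4ℏ}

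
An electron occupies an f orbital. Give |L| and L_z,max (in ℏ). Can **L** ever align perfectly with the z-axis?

The letter f corresponds to l = 3.
|L| = 2√3 ℏ ≈ 3.4641ℏ, while L_z,max = lℏ = 3ℏ.
Since |L| > L_z,max, the vector can never point exactly along z; the closest it comes is θ_min = arccos(3/√12) ≈ 30.0°.

No: L_z,max = 3ℏ < |L| = 2√3 ℏ ≈ 3.464ℏ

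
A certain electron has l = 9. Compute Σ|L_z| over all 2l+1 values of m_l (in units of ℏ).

m_l ∈ {-9, -8, -7, -6, -5, -4, -3, -2, -1, 0, 1, 2, 3, 4, 5, 6, 7, 8, 9}.
Σ|m_l| = 2(1+2+…+9) = 90.

Σ|L_z| = 90 ℏ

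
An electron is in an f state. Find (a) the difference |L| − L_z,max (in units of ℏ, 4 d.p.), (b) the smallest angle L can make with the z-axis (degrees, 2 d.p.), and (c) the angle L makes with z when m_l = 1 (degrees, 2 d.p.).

|L|−L_z,max ≈ 0.4641ℏ; θ_min ≈ 30.00°; θ(m_l=1) ≈ 73.22°

For an f orbital, l = 3.
|L| − L_z,max = (2√3 − 3)ℏ ≈ 0.4641ℏ.
cos θ_min = 3/√12, so θ_min ≈ 30.00°.
For m_l = 1: cos θ = 1/√12, θ ≈ 73.22°.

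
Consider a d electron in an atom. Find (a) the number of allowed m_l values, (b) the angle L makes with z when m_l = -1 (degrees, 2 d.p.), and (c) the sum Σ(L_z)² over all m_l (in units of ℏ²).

5 values; θ(m_l=-1) ≈ 114.09°; Σ(L_z)² = 10 ℏ²

The letter d corresponds to l = 2.
There are 2l+1 = 5 values of m_l.
For m_l = -1: cos θ = -1/√6, θ ≈ 114.09°.
Σ m_l² = 10, so Σ(L_z)² = 10 ℏ².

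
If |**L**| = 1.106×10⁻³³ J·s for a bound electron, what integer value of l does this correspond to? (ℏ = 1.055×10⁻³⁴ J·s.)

In units of ℏ, |L| ≈ 10.483.
Set l(l+1) = 109.90; the integer solution is l = 10.

l = 10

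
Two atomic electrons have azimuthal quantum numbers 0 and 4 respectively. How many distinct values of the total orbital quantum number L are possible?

1

By the triangle rule, |l₁ − l₂| ≤ L ≤ l₁ + l₂.
L ∈ {4}.
That is 1 value.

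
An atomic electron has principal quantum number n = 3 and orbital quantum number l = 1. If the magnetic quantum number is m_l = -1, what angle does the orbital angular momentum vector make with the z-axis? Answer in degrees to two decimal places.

|L| = ℏ√(l(l+1)) = √2 ℏ.
L_z = m_l ℏ = −1ℏ.
cos θ = L_z/|L| = -1/√2, so θ ≈ 135.00°.

θ ≈ 135.00°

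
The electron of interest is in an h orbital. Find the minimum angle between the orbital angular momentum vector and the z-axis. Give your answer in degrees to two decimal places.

θ_min ≈ 24.09°

An h state has l = 5.
|L| = √(l(l+1)) ℏ = √30 ℏ.
The smallest angle corresponds to the largest L_z, i.e. m_l = l = 5, giving L_z = 5ℏ.
cos θ_min = 5/√30, so θ_min ≈ 24.09°.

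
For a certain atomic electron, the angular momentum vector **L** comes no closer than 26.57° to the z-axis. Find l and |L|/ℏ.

l = 4, |L| = 2√5 ℏ ≈ 4.472ℏ

cos θ_min = l/√(l(l+1)) = √(l/(l+1)), so l/(l+1) = cos²(26.57°) = 0.7999.
Solving: l = 4.
Then |L| = ℏ√(4·5) = 2√5 ℏ.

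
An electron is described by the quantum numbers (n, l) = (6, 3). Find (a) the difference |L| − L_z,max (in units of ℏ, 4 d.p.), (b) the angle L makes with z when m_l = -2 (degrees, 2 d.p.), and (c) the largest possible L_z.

|L| − L_z,max = (2√3 − 3)ℏ ≈ 0.4641ℏ.
For m_l = -2: cos θ = -2/√12, θ ≈ 125.26°.
L_z,max = lℏ = 3ℏ.

|L|−L_z,max ≈ 0.4641ℏ; θ(m_l=-2) ≈ 125.26°; L_z,max = 3ℏ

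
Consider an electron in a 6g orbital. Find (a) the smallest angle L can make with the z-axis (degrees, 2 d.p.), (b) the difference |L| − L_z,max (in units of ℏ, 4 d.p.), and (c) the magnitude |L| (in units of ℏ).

For 6g, l = 4.
cos θ_min = 4/√20, so θ_min ≈ 26.57°.
|L| − L_z,max = (2√5 − 4)ℏ ≈ 0.4721ℏ.
|L| = ℏ√(4·5) = 2√5 ℏ ≈ 4.472ℏ.

θ_min ≈ 26.57°; |L|−L_z,max ≈ 0.4721ℏ; |L| = 2√5 ℏ ≈ 4.472ℏ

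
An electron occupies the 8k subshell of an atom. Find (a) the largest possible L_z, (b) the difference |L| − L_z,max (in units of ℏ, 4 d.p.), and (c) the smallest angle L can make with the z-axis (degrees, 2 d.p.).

L_z,max = 7ℏ; |L|−L_z,max ≈ 0.4833ℏ; θ_min ≈ 20.70°

The 8k subshell has l = 7.
L_z,max = lℏ = 7ℏ.
|L| − L_z,max = (2√14 − 7)ℏ ≈ 0.4833ℏ.
cos θ_min = 7/√56, so θ_min ≈ 20.70°.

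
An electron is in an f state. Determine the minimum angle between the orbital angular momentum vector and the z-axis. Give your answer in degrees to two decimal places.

F corresponds to l = 3.
|L| = √(l(l+1)) ℏ = 2√3 ℏ.
The smallest angle corresponds to the largest L_z, i.e. m_l = l = 3, giving L_z = 3ℏ.
cos θ_min = 3/√12, so θ_min ≈ 30.00°.

θ_min ≈ 30.00°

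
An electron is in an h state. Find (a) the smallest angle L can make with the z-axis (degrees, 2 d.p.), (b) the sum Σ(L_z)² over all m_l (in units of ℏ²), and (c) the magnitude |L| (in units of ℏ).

An h state has l = 5.
cos θ_min = 5/√30, so θ_min ≈ 24.09°.
Σ m_l² = 110, so Σ(L_z)² = 110 ℏ².
|L| = ℏ√(5·6) = √30 ℏ ≈ 5.477ℏ.

θ_min ≈ 24.09°; Σ(L_z)² = 110 ℏ²; |L| = √30 ℏ ≈ 5.477ℏ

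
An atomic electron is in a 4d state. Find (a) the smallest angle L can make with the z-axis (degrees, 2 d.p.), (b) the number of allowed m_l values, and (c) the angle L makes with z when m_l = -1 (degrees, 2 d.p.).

4d means n = 4, l = 2.
cos θ_min = 2/√6, so θ_min ≈ 35.26°.
There are 2l+1 = 5 values of m_l.
For m_l = -1: cos θ = -1/√6, θ ≈ 114.09°.

θ_min ≈ 35.26°; 5 values; θ(m_l=-1) ≈ 114.09°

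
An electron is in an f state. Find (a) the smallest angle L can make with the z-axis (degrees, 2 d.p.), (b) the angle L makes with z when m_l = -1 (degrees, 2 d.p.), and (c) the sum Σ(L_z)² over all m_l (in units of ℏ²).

F corresponds to l = 3.
cos θ_min = 3/√12, so θ_min ≈ 30.00°.
For m_l = -1: cos θ = -1/√12, θ ≈ 106.78°.
Σ m_l² = 28, so Σ(L_z)² = 28 ℏ².

θ_min ≈ 30.00°; θ(m_l=-1) ≈ 106.78°; Σ(L_z)² = 28 ℏ²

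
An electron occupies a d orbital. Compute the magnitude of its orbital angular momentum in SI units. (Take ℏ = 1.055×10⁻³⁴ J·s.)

For a d orbital, l = 2.
|L| = ℏ√(l(l+1)) = ℏ√(2·3) = √6 ℏ
Numerically, |L| = 2.449 × (1.055×10⁻³⁴ J·s) = 2.584×10⁻³⁴ J·s.

|L| = 2.584×10⁻³⁴ J·s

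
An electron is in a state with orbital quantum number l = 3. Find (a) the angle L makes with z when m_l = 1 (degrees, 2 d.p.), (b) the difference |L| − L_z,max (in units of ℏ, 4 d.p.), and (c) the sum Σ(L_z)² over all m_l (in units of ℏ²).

θ(m_l=1) ≈ 73.22°; |L|−L_z,max ≈ 0.4641ℏ; Σ(L_z)² = 28 ℏ²

For m_l = 1: cos θ = 1/√12, θ ≈ 73.22°.
|L| − L_z,max = (2√3 − 3)ℏ ≈ 0.4641ℏ.
Σ m_l² = 28, so Σ(L_z)² = 28 ℏ².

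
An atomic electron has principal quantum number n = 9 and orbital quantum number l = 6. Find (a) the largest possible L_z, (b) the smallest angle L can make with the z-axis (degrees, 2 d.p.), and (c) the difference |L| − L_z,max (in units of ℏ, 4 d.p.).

L_z,max = lℏ = 6ℏ.
cos θ_min = 6/√42, so θ_min ≈ 22.21°.
|L| − L_z,max = (√42 − 6)ℏ ≈ 0.4807ℏ.

L_z,max = 6ℏ; θ_min ≈ 22.21°; |L|−L_z,max ≈ 0.4807ℏ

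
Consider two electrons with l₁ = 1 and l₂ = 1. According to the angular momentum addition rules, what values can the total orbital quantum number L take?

L = 0, 1, 2

The total orbital quantum number L ranges from |l₁ − l₂| to l₁ + l₂ in integer steps.
L ∈ {0, 1, 2}.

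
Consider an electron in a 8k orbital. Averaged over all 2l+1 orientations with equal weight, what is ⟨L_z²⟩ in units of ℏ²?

The 8k subshell has l = 7.
m_l runs from −7 to 7, i.e. {-7, -6, -5, -4, -3, -2, -1, 0, 1, 2, 3, 4, 5, 6, 7}.
⟨L_z²⟩ = ℏ²·(Σ m_l²)/(2l+1) = ℏ²·280/15 = 18.67ℏ².

⟨L_z²⟩ = 18.67 ℏ²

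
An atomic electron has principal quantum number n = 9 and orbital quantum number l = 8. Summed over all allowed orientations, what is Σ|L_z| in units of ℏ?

The allowed m_l values are -8, -7, -6, -5, -4, -3, -2, -1, 0, 1, 2, 3, 4, 5, 6, 7, 8.
Σ|m_l| = 2(1+2+…+8) = 72.

Σ|L_z| = 72 ℏ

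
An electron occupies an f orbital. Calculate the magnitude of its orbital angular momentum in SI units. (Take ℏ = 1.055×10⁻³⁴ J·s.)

|L| = 3.655×10⁻³⁴ J·s

For an f orbital, l = 3.
|L| = ℏ√(l(l+1)) = ℏ√(3·4) = 2√3 ℏ
Numerically, |L| = 3.464 × (1.055×10⁻³⁴ J·s) = 3.655×10⁻³⁴ J·s.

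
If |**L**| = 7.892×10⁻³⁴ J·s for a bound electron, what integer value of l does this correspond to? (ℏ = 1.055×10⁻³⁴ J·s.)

In units of ℏ, |L| ≈ 7.481.
Set l(l+1) = 55.96; the integer solution is l = 7.

l = 7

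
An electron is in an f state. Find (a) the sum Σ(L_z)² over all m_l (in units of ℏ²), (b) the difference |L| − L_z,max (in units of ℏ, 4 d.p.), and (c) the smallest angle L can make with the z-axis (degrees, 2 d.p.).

Σ(L_z)² = 28 ℏ²; |L|−L_z,max ≈ 0.4641ℏ; θ_min ≈ 30.00°

An f state has l = 3.
Σ m_l² = 28, so Σ(L_z)² = 28 ℏ².
|L| − L_z,max = (2√3 − 3)ℏ ≈ 0.4641ℏ.
cos θ_min = 3/√12, so θ_min ≈ 30.00°.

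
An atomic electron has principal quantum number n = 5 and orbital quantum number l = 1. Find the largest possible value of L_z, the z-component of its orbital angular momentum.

L_z = m_l ℏ with m_l ∈ {−1, …, 1}; the maximum is m_l = 1.

L_z,max = 1ℏ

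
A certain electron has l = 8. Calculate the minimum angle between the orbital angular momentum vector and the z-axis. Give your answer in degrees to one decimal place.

|L|² = l(l+1)ℏ² = 72ℏ², so |L| = 6√2 ℏ.
The smallest angle corresponds to the largest L_z, i.e. m_l = l = 8, giving L_z = 8ℏ.
cos θ_min = 8/√72, so θ_min ≈ 19.5°.

θ_min ≈ 19.5°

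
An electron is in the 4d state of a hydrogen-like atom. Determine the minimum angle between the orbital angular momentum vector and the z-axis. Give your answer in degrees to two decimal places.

θ_min ≈ 35.26°

For 4d, l = 2.
|L|² = l(l+1)ℏ² = 6ℏ², so |L| = √6 ℏ.
The smallest angle corresponds to the largest L_z, i.e. m_l = l = 2, giving L_z = 2ℏ.
cos θ_min = 2/√6, so θ_min ≈ 35.26°.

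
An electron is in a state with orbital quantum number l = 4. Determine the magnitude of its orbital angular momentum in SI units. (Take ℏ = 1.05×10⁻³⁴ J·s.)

|L| = ℏ√(l(l+1)) = ℏ√(4·5) = 2√5 ℏ
Numerically, |L| = 4.472 × (1.05×10⁻³⁴ J·s) = 4.70×10⁻³⁴ J·s.

|L| = 4.70×10⁻³⁴ J·s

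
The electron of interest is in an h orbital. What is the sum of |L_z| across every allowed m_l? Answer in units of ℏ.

Σ|L_z| = 30 ℏ

The letter h corresponds to l = 5.
m_l runs from −5 to 5, i.e. {-5, -4, -3, -2, -1, 0, 1, 2, 3, 4, 5}.
Σ|m_l| = 2·5(5+1)/2 = 30.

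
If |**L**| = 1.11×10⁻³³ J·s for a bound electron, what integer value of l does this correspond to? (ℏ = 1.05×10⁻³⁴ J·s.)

Dividing by ℏ: |L|/ℏ ≈ 10.571.
l(l+1) ≈ 10.571² ≈ 111.76, so l = 10.

l = 10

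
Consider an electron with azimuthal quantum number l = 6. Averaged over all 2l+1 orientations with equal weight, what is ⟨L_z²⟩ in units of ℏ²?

⟨L_z²⟩ = 14 ℏ²

The allowed m_l values are -6, -5, -4, -3, -2, -1, 0, 1, 2, 3, 4, 5, 6.
⟨L_z²⟩ = ℏ²·l(l+1)/3 = 14ℏ².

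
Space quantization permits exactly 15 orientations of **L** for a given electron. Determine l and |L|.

Since there are 2l+1 = 15 values of m_l, l = 7.
Then |L| = √(l(l+1)) ℏ = 2√14 ℏ.

l = 7, |L| = 2√14 ℏ ≈ 7.483ℏ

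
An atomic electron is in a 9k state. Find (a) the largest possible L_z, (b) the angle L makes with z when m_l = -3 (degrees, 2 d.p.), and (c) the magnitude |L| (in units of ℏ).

For 9k, l = 7.
L_z,max = lℏ = 7ℏ.
For m_l = -3: cos θ = -3/√56, θ ≈ 113.63°.
|L| = ℏ√(7·8) = 2√14 ℏ ≈ 7.483ℏ.

L_z,max = 7ℏ; θ(m_l=-3) ≈ 113.63°; |L| = 2√14 ℏ ≈ 7.483ℏ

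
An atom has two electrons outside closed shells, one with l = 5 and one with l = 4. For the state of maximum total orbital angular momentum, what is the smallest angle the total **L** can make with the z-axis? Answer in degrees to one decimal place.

Angular momentum addition gives L = |l₁ − l₂|, …, l₁ + l₂.
L ∈ {1, 2, 3, 4, 5, 6, 7, 8, 9}.
The maximum is L = 9, with |L_tot| = ℏ√(9·10) = 3√10 ℏ.
The minimum angle with z is arccos(9/√90) ≈ 18.4°.

θ_min ≈ 18.4°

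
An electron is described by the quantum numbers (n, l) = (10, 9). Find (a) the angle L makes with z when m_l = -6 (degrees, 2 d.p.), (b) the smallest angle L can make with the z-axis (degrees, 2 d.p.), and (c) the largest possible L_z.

For m_l = -6: cos θ = -6/√90, θ ≈ 129.23°.
cos θ_min = 9/√90, so θ_min ≈ 18.43°.
L_z,max = lℏ = 9ℏ.

θ(m_l=-6) ≈ 129.23°; θ_min ≈ 18.43°; L_z,max = 9ℏ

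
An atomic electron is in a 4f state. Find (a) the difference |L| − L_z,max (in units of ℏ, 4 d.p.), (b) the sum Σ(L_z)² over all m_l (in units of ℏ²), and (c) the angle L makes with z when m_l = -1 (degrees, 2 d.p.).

4f means n = 4, l = 3.
|L| − L_z,max = (2√3 − 3)ℏ ≈ 0.4641ℏ.
Σ m_l² = 28, so Σ(L_z)² = 28 ℏ².
For m_l = -1: cos θ = -1/√12, θ ≈ 106.78°.

|L|−L_z,max ≈ 0.4641ℏ; Σ(L_z)² = 28 ℏ²; θ(m_l=-1) ≈ 106.78°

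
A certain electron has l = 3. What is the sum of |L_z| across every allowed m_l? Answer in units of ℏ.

Σ|L_z| = 12 ℏ

The allowed m_l values are -3, -2, -1, 0, 1, 2, 3.
Σ|m_l| = 2(1+2+…+3) = 12.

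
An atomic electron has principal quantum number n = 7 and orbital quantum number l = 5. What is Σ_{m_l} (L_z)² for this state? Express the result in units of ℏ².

m_l ∈ {-5, -4, -3, -2, -1, 0, 1, 2, 3, 4, 5}.
Σ m_l² = 2·(1 + 4 + 9 + 16 + 25) = 110.

Σ(L_z)² = 110 ℏ²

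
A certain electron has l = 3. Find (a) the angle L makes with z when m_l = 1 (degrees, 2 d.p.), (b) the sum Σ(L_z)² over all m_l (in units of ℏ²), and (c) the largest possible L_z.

θ(m_l=1) ≈ 73.22°; Σ(L_z)² = 28 ℏ²; L_z,max = 3ℏ

For m_l = 1: cos θ = 1/√12, θ ≈ 73.22°.
Σ m_l² = 28, so Σ(L_z)² = 28 ℏ².
L_z,max = lℏ = 3ℏ.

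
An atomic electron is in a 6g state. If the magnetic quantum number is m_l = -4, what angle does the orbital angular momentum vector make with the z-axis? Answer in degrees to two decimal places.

θ ≈ 153.43°

6g means n = 6, l = 4.
|L| = ℏ√(l(l+1)) = 2√5 ℏ.
L_z = m_l ℏ = −4ℏ.
cos θ = L_z/|L| = -4/√20, so θ ≈ 153.43°.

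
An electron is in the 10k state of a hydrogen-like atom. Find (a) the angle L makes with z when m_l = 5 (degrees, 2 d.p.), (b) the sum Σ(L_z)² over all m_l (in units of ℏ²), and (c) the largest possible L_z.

θ(m_l=5) ≈ 48.08°; Σ(L_z)² = 280 ℏ²; L_z,max = 7ℏ

The 10k subshell has l = 7.
For m_l = 5: cos θ = 5/√56, θ ≈ 48.08°.
Σ m_l² = 280, so Σ(L_z)² = 280 ℏ².
L_z,max = lℏ = 7ℏ.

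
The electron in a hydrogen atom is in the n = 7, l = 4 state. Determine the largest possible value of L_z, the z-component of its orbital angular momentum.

L_z = m_l ℏ with m_l ∈ {−4, …, 4}; the maximum is m_l = 4.

L_z,max = 4ℏ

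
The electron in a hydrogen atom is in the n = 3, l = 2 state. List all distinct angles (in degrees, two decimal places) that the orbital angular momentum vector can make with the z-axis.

θ ∈ {35.26°, 65.91°, 90.00°, 114.09°, 144.74°}

|L| = ℏ√(l(l+1)) = √6 ℏ.
cos θ = m_l/√6 for each m_l ∈ {-2, -1, 0, 1, 2}.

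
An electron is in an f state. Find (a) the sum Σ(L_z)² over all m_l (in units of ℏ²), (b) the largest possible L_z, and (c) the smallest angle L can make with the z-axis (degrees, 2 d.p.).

Σ(L_z)² = 28 ℏ²; L_z,max = 3ℏ; θ_min ≈ 30.00°

An f state has l = 3.
Σ m_l² = 28, so Σ(L_z)² = 28 ℏ².
L_z,max = lℏ = 3ℏ.
cos θ_min = 3/√12, so θ_min ≈ 30.00°.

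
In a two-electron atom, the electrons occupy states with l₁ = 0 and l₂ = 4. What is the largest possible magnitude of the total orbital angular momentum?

Angular momentum addition gives L = |l₁ − l₂|, …, l₁ + l₂.
So L can be 4.
The largest magnitude corresponds to L = 4: |L_tot| = ℏ√(4·5) = 2√5 ℏ.

|L_tot|_max = 2√5 ℏ ≈ 4.472ℏ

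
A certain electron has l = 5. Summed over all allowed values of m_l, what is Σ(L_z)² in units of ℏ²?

Σ(L_z)² = 110 ℏ²

m_l runs from −5 to 5, i.e. {-5, -4, -3, -2, -1, 0, 1, 2, 3, 4, 5}.
Summing m² from −5 to 5: Σ m_l² = 110.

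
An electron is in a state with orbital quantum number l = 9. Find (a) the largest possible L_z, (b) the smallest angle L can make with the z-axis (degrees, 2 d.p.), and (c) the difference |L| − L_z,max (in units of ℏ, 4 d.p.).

L_z,max = lℏ = 9ℏ.
cos θ_min = 9/√90, so θ_min ≈ 18.43°.
|L| − L_z,max = (3√10 − 9)ℏ ≈ 0.4868ℏ.

L_z,max = 9ℏ; θ_min ≈ 18.43°; |L|−L_z,max ≈ 0.4868ℏ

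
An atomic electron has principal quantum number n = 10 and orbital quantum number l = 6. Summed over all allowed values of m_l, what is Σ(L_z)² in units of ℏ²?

m_l ∈ {-6, -5, -4, -3, -2, -1, 0, 1, 2, 3, 4, 5, 6}.
Summing m² from −6 to 6: Σ m_l² = 182.

Σ(L_z)² = 182 ℏ²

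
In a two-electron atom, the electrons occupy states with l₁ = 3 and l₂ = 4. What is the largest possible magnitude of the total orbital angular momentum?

The total orbital quantum number L ranges from |l₁ − l₂| to l₁ + l₂ in integer steps.
Allowed values: L = 1, 2, 3, 4, 5, 6, 7.
The largest magnitude corresponds to L = 7: |L_tot| = ℏ√(7·8) = 2√14 ℏ.

|L_tot|_max = 2√14 ℏ ≈ 7.483ℏ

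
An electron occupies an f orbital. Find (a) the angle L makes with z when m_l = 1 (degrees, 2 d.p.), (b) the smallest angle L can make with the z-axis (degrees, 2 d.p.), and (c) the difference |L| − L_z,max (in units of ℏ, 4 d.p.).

θ(m_l=1) ≈ 73.22°; θ_min ≈ 30.00°; |L|−L_z,max ≈ 0.4641ℏ

For an f orbital, l = 3.
For m_l = 1: cos θ = 1/√12, θ ≈ 73.22°.
cos θ_min = 3/√12, so θ_min ≈ 30.00°.
|L| − L_z,max = (2√3 − 3)ℏ ≈ 0.4641ℏ.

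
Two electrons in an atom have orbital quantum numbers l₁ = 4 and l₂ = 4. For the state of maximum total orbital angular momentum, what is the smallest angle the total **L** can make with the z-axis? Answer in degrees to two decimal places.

θ_min ≈ 19.47°

By the triangle rule, |l₁ − l₂| ≤ L ≤ l₁ + l₂.
Allowed values: L = 0, 1, 2, 3, 4, 5, 6, 7, 8.
The maximum is L = 8, with |L_tot| = ℏ√(8·9) = 6√2 ℏ.
The minimum angle with z is arccos(8/√72) ≈ 19.47°.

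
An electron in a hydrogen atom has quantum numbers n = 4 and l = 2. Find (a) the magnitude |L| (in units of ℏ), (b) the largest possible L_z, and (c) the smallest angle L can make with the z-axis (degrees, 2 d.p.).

|L| = ℏ√(2·3) = √6 ℏ ≈ 2.449ℏ.
L_z,max = lℏ = 2ℏ.
cos θ_min = 2/√6, so θ_min ≈ 35.26°.

|L| = √6 ℏ ≈ 2.449ℏ; L_z,max = 2ℏ; θ_min ≈ 35.26°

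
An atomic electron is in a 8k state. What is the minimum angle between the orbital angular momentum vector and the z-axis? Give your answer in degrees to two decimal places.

θ_min ≈ 20.70°

The 8k subshell has l = 7.
|L| = ℏ√(l(l+1)) = 2√14 ℏ.
The smallest angle corresponds to the largest L_z, i.e. m_l = l = 7, giving L_z = 7ℏ.
cos θ_min = 7/√56, so θ_min ≈ 20.70°.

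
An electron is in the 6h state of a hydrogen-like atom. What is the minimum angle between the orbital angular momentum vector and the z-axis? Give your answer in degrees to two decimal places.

6h means n = 6, l = 5.
|L| = ℏ√(l(l+1)) = √30 ℏ.
The smallest angle corresponds to the largest L_z, i.e. m_l = l = 5, giving L_z = 5ℏ.
cos θ_min = 5/√30, so θ_min ≈ 24.09°.

θ_min ≈ 24.09°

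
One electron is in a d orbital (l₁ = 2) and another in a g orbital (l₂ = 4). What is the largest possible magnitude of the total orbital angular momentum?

|L_tot|_max = √42 ℏ ≈ 6.481ℏ

By the triangle rule, |l₁ − l₂| ≤ L ≤ l₁ + l₂.
So L can be 2, 3, 4, 5, 6.
The largest magnitude corresponds to L = 6: |L_tot| = ℏ√(6·7) = √42 ℏ.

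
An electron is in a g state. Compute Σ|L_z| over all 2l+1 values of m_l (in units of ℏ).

G corresponds to l = 4.
m_l runs from −4 to 4, i.e. {-4, -3, -2, -1, 0, 1, 2, 3, 4}.
Σ|m_l| = 2·4(4+1)/2 = 20.

Σ|L_z| = 20 ℏ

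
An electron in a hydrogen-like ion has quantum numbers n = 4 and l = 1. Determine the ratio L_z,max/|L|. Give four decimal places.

L_z,max/|L| = 0.7071

|L| = √2 ℏ ≈ 1.4142ℏ, while L_z,max = lℏ = 1ℏ.
L_z,max/|L| = 1/√2 = 0.7071.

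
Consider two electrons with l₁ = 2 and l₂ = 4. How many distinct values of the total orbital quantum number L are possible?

The total orbital quantum number L ranges from |l₁ − l₂| to l₁ + l₂ in integer steps.
So L can be 2, 3, 4, 5, 6.
That is 5 values.

5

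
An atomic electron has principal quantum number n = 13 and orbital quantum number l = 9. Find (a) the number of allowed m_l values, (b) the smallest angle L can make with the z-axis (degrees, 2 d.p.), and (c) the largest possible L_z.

19 values; θ_min ≈ 18.43°; L_z,max = 9ℏ

There are 2l+1 = 19 values of m_l.
cos θ_min = 9/√90, so θ_min ≈ 18.43°.
L_z,max = lℏ = 9ℏ.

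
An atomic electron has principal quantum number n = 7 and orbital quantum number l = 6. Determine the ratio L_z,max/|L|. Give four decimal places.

L_z,max/|L| = 0.9258

|L| = √42 ℏ ≈ 6.4807ℏ, while L_z,max = lℏ = 6ℏ.
L_z,max/|L| = 6/√42 = 0.9258.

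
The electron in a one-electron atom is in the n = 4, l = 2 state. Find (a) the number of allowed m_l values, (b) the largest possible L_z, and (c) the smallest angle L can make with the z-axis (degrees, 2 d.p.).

5 values; L_z,max = 2ℏ; θ_min ≈ 35.26°

There are 2l+1 = 5 values of m_l.
L_z,max = lℏ = 2ℏ.
cos θ_min = 2/√6, so θ_min ≈ 35.26°.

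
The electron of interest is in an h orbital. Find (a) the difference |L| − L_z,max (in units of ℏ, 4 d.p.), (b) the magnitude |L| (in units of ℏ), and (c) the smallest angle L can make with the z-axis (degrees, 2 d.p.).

|L|−L_z,max ≈ 0.4772ℏ; |L| = √30 ℏ ≈ 5.477ℏ; θ_min ≈ 24.09°

H corresponds to l = 5.
|L| − L_z,max = (√30 − 5)ℏ ≈ 0.4772ℏ.
|L| = ℏ√(5·6) = √30 ℏ ≈ 5.477ℏ.
cos θ_min = 5/√30, so θ_min ≈ 24.09°.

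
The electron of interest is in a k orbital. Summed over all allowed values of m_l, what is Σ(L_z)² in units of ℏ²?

Σ(L_z)² = 280 ℏ²

For a k orbital, l = 7.
m_l ∈ {-7, -6, -5, -4, -3, -2, -1, 0, 1, 2, 3, 4, 5, 6, 7}.
Summing m² from −7 to 7: Σ m_l² = 280.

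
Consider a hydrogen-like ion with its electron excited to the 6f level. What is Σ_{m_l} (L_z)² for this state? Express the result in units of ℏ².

Σ(L_z)² = 28 ℏ²

The 6f level has l = 3.
The allowed m_l values are -3, -2, -1, 0, 1, 2, 3.
Summing m² from −3 to 3: Σ m_l² = 28.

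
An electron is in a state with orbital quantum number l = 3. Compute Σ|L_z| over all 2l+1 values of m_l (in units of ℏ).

Σ|L_z| = 12 ℏ

The allowed m_l values are -3, -2, -1, 0, 1, 2, 3.
Σ|m_l| = 2(1+2+…+3) = 12.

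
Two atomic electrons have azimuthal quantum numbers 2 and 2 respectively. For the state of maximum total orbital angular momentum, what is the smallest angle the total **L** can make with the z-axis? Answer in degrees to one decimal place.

L runs from |2 − 2| = 0 to 2 + 2 = 4.
Allowed values: L = 0, 1, 2, 3, 4.
The maximum is L = 4, with |L_tot| = ℏ√(4·5) = 2√5 ℏ.
The minimum angle with z is arccos(4/√20) ≈ 26.6°.

θ_min ≈ 26.6°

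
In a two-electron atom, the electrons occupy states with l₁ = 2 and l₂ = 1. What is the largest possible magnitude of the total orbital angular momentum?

|L_tot|_max = 2√3 ℏ ≈ 3.464ℏ

Angular momentum addition gives L = |l₁ − l₂|, …, l₁ + l₂.
So L can be 1, 2, 3.
The largest magnitude corresponds to L = 3: |L_tot| = ℏ√(3·4) = 2√3 ℏ.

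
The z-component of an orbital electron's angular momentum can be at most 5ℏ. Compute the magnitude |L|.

|L| = √30 ℏ ≈ 5.477ℏ

L_z,max = lℏ, so l = 5.
Then |L| = ℏ√(5·6) = √30 ℏ.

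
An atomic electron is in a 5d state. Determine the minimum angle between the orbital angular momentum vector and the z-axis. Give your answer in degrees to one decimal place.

5d means n = 5, l = 2.
|L| = ℏ√(l(l+1)) = √6 ℏ.
The smallest angle corresponds to the largest L_z, i.e. m_l = l = 2, giving L_z = 2ℏ.
cos θ_min = 2/√6, so θ_min ≈ 35.3°.

θ_min ≈ 35.3°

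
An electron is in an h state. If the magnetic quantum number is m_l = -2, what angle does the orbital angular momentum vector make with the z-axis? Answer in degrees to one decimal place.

An h state has l = 5.
|L| = ℏ√(l(l+1)) = √30 ℏ.
L_z = m_l ℏ = −2ℏ.
cos θ = L_z/|L| = -2/√30, so θ ≈ 111.4°.

θ ≈ 111.4°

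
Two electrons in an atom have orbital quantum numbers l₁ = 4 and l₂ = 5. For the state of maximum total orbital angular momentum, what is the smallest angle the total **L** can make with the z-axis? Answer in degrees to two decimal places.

By the triangle rule, |l₁ − l₂| ≤ L ≤ l₁ + l₂.
So L can be 1, 2, 3, 4, 5, 6, 7, 8, 9.
The maximum is L = 9, with |L_tot| = ℏ√(9·10) = 3√10 ℏ.
The minimum angle with z is arccos(9/√90) ≈ 18.43°.

θ_min ≈ 18.43°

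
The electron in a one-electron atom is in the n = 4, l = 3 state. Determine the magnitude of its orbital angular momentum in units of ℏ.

|L| = ℏ√(l(l+1)) = ℏ√(3·4) = 2√3 ℏ

|L| = 2√3 ℏ ≈ 3.464ℏ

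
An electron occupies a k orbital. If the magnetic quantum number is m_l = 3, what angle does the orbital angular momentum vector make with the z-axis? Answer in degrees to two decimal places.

A k state has l = 7.
|L|² = l(l+1)ℏ² = 56ℏ², so |L| = 2√14 ℏ.
L_z = m_l ℏ = 3ℏ.
cos θ = L_z/|L| = 3/√56, so θ ≈ 66.37°.

θ ≈ 66.37°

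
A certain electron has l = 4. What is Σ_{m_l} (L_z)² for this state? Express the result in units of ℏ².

m_l ∈ {-4, -3, -2, -1, 0, 1, 2, 3, 4}.
Σ m_l² = l(l+1)(2l+1)/3 = 4·5·9/3 = 60.

Σ(L_z)² = 60 ℏ²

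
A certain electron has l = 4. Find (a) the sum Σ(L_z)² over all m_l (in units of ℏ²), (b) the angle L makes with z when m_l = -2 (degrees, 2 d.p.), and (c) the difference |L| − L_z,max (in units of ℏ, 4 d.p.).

Σ(L_z)² = 60 ℏ²; θ(m_l=-2) ≈ 116.57°; |L|−L_z,max ≈ 0.4721ℏ

Σ m_l² = 60, so Σ(L_z)² = 60 ℏ².
For m_l = -2: cos θ = -2/√20, θ ≈ 116.57°.
|L| − L_z,max = (2√5 − 4)ℏ ≈ 0.4721ℏ.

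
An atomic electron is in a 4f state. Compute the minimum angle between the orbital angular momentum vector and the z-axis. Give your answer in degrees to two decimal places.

θ_min ≈ 30.00°

For 4f, l = 3.
|L| = ℏ√(l(l+1)) = 2√3 ℏ.
The smallest angle corresponds to the largest L_z, i.e. m_l = l = 3, giving L_z = 3ℏ.
cos θ_min = 3/√12, so θ_min ≈ 30.00°.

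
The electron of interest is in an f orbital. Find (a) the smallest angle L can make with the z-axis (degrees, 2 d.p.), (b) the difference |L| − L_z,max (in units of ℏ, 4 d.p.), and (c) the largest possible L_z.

θ_min ≈ 30.00°; |L|−L_z,max ≈ 0.4641ℏ; L_z,max = 3ℏ

The letter f corresponds to l = 3.
cos θ_min = 3/√12, so θ_min ≈ 30.00°.
|L| − L_z,max = (2√3 − 3)ℏ ≈ 0.4641ℏ.
L_z,max = lℏ = 3ℏ.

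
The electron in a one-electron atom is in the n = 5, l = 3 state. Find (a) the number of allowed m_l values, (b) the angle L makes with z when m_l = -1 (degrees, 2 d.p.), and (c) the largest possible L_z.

7 values; θ(m_l=-1) ≈ 106.78°; L_z,max = 3ℏ

There are 2l+1 = 7 values of m_l.
For m_l = -1: cos θ = -1/√12, θ ≈ 106.78°.
L_z,max = lℏ = 3ℏ.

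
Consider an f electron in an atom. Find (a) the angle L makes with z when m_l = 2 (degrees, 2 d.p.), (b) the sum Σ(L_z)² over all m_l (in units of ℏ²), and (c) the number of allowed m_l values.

An f state has l = 3.
For m_l = 2: cos θ = 2/√12, θ ≈ 54.74°.
Σ m_l² = 28, so Σ(L_z)² = 28 ℏ².
There are 2l+1 = 7 values of m_l.

θ(m_l=2) ≈ 54.74°; Σ(L_z)² = 28 ℏ²; 7 values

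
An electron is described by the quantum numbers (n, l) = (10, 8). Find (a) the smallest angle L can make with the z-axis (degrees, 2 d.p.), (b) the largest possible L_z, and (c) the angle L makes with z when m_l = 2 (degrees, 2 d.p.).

θ_min ≈ 19.47°; L_z,max = 8ℏ; θ(m_l=2) ≈ 76.37°

cos θ_min = 8/√72, so θ_min ≈ 19.47°.
L_z,max = lℏ = 8ℏ.
For m_l = 2: cos θ = 2/√72, θ ≈ 76.37°.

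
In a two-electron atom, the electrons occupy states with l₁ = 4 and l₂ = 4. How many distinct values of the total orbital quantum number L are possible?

The total orbital quantum number L ranges from |l₁ − l₂| to l₁ + l₂ in integer steps.
L ∈ {0, 1, 2, 3, 4, 5, 6, 7, 8}.
That is 9 values.

9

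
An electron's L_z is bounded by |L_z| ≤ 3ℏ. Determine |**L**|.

The maximum L_z equals lℏ, giving l = 3.
Then |L| = ℏ√(3·4) = 2√3 ℏ.

|L| = 2√3 ℏ ≈ 3.464ℏ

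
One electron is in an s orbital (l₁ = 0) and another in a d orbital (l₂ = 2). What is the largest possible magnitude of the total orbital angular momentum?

|L_tot|_max = √6 ℏ ≈ 2.449ℏ

The total orbital quantum number L ranges from |l₁ − l₂| to l₁ + l₂ in integer steps.
L ∈ {2}.
The largest magnitude corresponds to L = 2: |L_tot| = ℏ√(2·3) = √6 ℏ.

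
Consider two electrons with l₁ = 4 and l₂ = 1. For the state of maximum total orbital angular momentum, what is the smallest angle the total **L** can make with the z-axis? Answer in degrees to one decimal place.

θ_min ≈ 24.1°

Angular momentum addition gives L = |l₁ − l₂|, …, l₁ + l₂.
Allowed values: L = 3, 4, 5.
The maximum is L = 5, with |L_tot| = ℏ√(5·6) = √30 ℏ.
The minimum angle with z is arccos(5/√30) ≈ 24.1°.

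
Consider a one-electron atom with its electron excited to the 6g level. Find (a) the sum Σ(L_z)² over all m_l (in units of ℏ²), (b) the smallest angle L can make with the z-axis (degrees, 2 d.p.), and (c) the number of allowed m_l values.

Σ(L_z)² = 60 ℏ²; θ_min ≈ 26.57°; 9 values

The 6g level has l = 4.
Σ m_l² = 60, so Σ(L_z)² = 60 ℏ².
cos θ_min = 4/√20, so θ_min ≈ 26.57°.
There are 2l+1 = 9 values of m_l.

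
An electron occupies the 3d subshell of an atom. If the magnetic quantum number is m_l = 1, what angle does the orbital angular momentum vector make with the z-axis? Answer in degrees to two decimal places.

The 3d subshell has l = 2.
|L| = ℏ√(l(l+1)) = √6 ℏ.
L_z = m_l ℏ = 1ℏ.
cos θ = L_z/|L| = 1/√6, so θ ≈ 65.91°.

θ ≈ 65.91°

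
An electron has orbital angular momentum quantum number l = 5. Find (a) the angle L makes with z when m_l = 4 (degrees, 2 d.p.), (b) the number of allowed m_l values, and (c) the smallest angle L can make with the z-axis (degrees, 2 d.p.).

θ(m_l=4) ≈ 43.09°; 11 values; θ_min ≈ 24.09°

For m_l = 4: cos θ = 4/√30, θ ≈ 43.09°.
There are 2l+1 = 11 values of m_l.
cos θ_min = 5/√30, so θ_min ≈ 24.09°.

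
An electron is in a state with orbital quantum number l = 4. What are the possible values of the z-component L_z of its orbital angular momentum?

L_z = m_l ℏ with m_l ranging from −l to +l in integer steps.
For l = 4: m_l ∈ {-4, -3, -2, -1, 0, 1, 2, 3, 4}.

L_z ∈ {−4ℏ, −3ℏ, −2ℏ, −ℏ, 0, ℏ, 2ℏ, 3ℏ, 4ℏ}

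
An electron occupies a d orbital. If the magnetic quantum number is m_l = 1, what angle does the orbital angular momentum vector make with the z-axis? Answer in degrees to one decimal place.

θ ≈ 65.9°

A d state has l = 2.
|L| = √(l(l+1)) ℏ = √6 ℏ.
L_z = m_l ℏ = 1ℏ.
cos θ = L_z/|L| = 1/√6, so θ ≈ 65.9°.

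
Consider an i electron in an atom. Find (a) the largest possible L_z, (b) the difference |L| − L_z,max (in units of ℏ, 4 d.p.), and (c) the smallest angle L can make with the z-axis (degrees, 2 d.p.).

An i state has l = 6.
L_z,max = lℏ = 6ℏ.
|L| − L_z,max = (√42 − 6)ℏ ≈ 0.4807ℏ.
cos θ_min = 6/√42, so θ_min ≈ 22.21°.

L_z,max = 6ℏ; |L|−L_z,max ≈ 0.4807ℏ; θ_min ≈ 22.21°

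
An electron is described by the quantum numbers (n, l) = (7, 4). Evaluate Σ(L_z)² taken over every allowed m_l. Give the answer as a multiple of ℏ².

m_l runs from −4 to 4, i.e. {-4, -3, -2, -1, 0, 1, 2, 3, 4}.
Summing m² from −4 to 4: Σ m_l² = 60.

Σ(L_z)² = 60 ℏ²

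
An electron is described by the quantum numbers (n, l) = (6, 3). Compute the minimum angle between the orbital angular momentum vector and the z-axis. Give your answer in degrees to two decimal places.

|L|² = l(l+1)ℏ² = 12ℏ², so |L| = 2√3 ℏ.
The smallest angle corresponds to the largest L_z, i.e. m_l = l = 3, giving L_z = 3ℏ.
cos θ_min = 3/√12, so θ_min ≈ 30.00°.

θ_min ≈ 30.00°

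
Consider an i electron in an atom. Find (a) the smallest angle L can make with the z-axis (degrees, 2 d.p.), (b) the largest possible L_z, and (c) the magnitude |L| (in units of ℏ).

θ_min ≈ 22.21°; L_z,max = 6ℏ; |L| = √42 ℏ ≈ 6.481ℏ

An i state has l = 6.
cos θ_min = 6/√42, so θ_min ≈ 22.21°.
L_z,max = lℏ = 6ℏ.
|L| = ℏ√(6·7) = √42 ℏ ≈ 6.481ℏ.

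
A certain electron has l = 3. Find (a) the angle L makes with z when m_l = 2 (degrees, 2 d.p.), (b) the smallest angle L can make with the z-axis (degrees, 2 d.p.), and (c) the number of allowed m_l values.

For m_l = 2: cos θ = 2/√12, θ ≈ 54.74°.
cos θ_min = 3/√12, so θ_min ≈ 30.00°.
There are 2l+1 = 7 values of m_l.

θ(m_l=2) ≈ 54.74°; θ_min ≈ 30.00°; 7 values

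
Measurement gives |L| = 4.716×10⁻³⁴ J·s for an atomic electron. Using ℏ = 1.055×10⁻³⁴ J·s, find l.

l = 4

|L|/ℏ = (4.716×10⁻³⁴)/(1.055×10⁻³⁴) ≈ 4.470.
l(l+1) ≈ 4.470² ≈ 19.98, so l = 4.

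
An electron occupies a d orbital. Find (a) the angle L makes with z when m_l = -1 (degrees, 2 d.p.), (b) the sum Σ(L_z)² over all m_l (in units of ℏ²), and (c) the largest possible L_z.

A d state has l = 2.
For m_l = -1: cos θ = -1/√6, θ ≈ 114.09°.
Σ m_l² = 10, so Σ(L_z)² = 10 ℏ².
L_z,max = lℏ = 2ℏ.

θ(m_l=-1) ≈ 114.09°; Σ(L_z)² = 10 ℏ²; L_z,max = 2ℏ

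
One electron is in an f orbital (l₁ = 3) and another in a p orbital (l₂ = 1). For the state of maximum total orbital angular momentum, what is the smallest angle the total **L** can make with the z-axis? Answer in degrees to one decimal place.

Angular momentum addition gives L = |l₁ − l₂|, …, l₁ + l₂.
So L can be 2, 3, 4.
The maximum is L = 4, with |L_tot| = ℏ√(4·5) = 2√5 ℏ.
The minimum angle with z is arccos(4/√20) ≈ 26.6°.

θ_min ≈ 26.6°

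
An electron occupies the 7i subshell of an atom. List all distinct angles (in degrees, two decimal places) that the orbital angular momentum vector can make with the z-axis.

The 7i subshell has l = 6.
|L| = ℏ√(l(l+1)) = √42 ℏ.
cos θ = m_l/√42 for each m_l ∈ {-6, -5, -4, -3, -2, -1, 0, 1, 2, 3, 4, 5, 6}.

θ ∈ {22.21°, 39.51°, 51.89°, 62.42°, 72.02°, 81.12°, 90.00°, 98.88°, 107.98°, 117.58°, 128.11°, 140.49°, 157.79°}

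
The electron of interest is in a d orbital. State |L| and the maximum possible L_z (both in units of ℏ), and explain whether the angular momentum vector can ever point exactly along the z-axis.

No: L_z,max = 2ℏ < |L| = √6 ℏ ≈ 2.449ℏ

The letter d corresponds to l = 2.
|L| = √6 ℏ ≈ 2.4495ℏ, while L_z,max = lℏ = 2ℏ.
Since |L| > L_z,max, the vector can never point exactly along z; the closest it comes is θ_min = arccos(2/√6) ≈ 35.3°.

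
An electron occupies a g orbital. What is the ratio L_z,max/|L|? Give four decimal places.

A g state has l = 4.
|L| = 2√5 ℏ ≈ 4.4721ℏ, while L_z,max = lℏ = 4ℏ.
L_z,max/|L| = 4/√20 = 0.8944.

L_z,max/|L| = 0.8944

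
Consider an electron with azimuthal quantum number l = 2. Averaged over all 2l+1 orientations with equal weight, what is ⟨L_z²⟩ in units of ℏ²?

⟨L_z²⟩ = 2 ℏ²

The allowed m_l values are -2, -1, 0, 1, 2.
Average of L_z² over 5 states: 10/5 ℏ² = 2 ℏ².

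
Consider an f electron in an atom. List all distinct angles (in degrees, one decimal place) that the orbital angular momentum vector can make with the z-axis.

The letter f corresponds to l = 3.
|L|² = l(l+1)ℏ² = 12ℏ², so |L| = 2√3 ℏ.
cos θ = m_l/√12 for each m_l ∈ {-3, -2, -1, 0, 1, 2, 3}.

θ ∈ {30.0°, 54.7°, 73.2°, 90.0°, 106.8°, 125.3°, 150.0°}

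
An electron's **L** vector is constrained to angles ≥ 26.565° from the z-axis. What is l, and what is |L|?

l = 4, |L| = 2√5 ℏ ≈ 4.472ℏ

cos²θ_min = l/(l+1) = 0.8000.
Thus l = 0.8000/(1 − 0.8000) ≈ 4.
Then |L| = ℏ√(4·5) = 2√5 ℏ.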